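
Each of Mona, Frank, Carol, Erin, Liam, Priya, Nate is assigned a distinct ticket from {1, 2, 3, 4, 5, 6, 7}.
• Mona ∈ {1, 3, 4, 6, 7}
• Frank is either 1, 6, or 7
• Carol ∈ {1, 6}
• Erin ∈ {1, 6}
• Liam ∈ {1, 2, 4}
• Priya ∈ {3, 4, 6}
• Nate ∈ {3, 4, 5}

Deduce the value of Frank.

The 7 variables draw from only 7 values {1, 2, 3, 4, 5, 6, 7}, so each is used; only Liam can be 2, hence Liam = 2.
Among the 6 still-open variables, 5 fits only Nate (and all 6 values in {1, 3, 4, 5, 6, 7} must be used), so Nate = 5.
The 2 variables Carol and Erin are confined to {1, 6}, which locks those values in; drop them from Mona, Frank, Priya.
So Frank = 7.

7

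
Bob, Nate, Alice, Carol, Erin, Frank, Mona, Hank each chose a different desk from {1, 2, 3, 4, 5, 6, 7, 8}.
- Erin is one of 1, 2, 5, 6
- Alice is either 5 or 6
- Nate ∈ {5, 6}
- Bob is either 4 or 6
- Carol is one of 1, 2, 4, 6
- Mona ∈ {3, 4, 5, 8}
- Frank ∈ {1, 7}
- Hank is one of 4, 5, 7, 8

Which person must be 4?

Bob

The 8 variables together cover exactly {1, 2, 3, 4, 5, 6, 7, 8} — 8 values for 8 variables — and 3 appears only in Mona's list, so Mona = 3.
The 7 still-open variables together cover exactly {1, 2, 4, 5, 6, 7, 8} — 7 values for 7 variables — and 8 appears only in Hank's list, so Hank = 8.
The 6 still-open variables together cover exactly {1, 2, 4, 5, 6, 7} — 6 values for 6 variables — and 7 appears only in Frank's list, so Frank = 7.
Nate and Alice between them cover only {5, 6} — a naked pair. Remove those values from Bob, Carol, Erin.
So 4 goes to Bob.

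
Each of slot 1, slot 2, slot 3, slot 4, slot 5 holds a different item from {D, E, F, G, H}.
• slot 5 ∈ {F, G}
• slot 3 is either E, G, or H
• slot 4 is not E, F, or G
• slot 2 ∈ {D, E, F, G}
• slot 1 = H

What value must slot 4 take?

slot 1 has just one choice, so slot 1 = H. Eliminate H elsewhere: slot 3, slot 4.
So slot 4 = D.

D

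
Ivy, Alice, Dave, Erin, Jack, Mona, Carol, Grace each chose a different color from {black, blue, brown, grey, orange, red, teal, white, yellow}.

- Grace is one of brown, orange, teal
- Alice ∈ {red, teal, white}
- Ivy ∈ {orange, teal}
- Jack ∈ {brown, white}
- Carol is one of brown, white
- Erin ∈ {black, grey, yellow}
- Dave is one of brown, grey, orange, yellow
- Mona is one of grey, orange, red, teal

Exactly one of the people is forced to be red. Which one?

Among the 8 variables, black fits only Erin (and all 8 values in {black, brown, grey, orange, red, teal, white, yellow} must be used), so Erin = black.
Among the 7 still-open variables, yellow fits only Dave (and all 7 values in {brown, grey, orange, red, teal, white, yellow} must be used), so Dave = yellow.
The 6 still-open variables together cover exactly {brown, grey, orange, red, teal, white} — 6 values for 6 variables — and grey appears only in Mona's list, so Mona = grey.
The 5 still-open variables draw from only 5 values {brown, orange, red, teal, white}, so each is used; only Alice can be red, hence Alice = red.

Alice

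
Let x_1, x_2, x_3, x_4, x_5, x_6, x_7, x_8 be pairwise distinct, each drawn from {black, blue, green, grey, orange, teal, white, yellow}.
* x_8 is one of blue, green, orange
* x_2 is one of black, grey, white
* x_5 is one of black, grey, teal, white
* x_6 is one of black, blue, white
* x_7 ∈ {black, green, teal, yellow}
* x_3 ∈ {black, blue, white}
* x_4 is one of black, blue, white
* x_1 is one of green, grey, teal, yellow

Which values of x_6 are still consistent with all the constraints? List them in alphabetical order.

Among the 8 variables, orange fits only x_8 (and all 8 values in {black, blue, green, grey, orange, teal, white, yellow} must be used), so x_8 = orange.
x_3, x_4, x_6 share exactly the 3 values {black, blue, white}; by pigeonhole those values go to them, so strike black, blue, white from x_2, x_5, x_7.
That leaves x_2 = grey. Eliminate grey elsewhere: x_1, x_5.
That leaves x_5 = teal. Strike teal from x_1, x_7.
No further eliminations apply; x_6 can still be any of black, blue, white.

black, blue, white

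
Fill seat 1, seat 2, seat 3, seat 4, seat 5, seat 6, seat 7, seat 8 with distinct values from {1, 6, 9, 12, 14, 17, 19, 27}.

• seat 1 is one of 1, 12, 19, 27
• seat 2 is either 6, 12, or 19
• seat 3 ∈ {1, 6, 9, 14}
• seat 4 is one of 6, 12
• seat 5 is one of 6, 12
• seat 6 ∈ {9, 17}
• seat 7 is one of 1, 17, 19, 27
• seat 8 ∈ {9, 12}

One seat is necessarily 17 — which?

The 8 variables draw from only 8 values {1, 6, 9, 12, 14, 17, 19, 27}, so each is used; only seat 3 can be 14, hence seat 3 = 14.
seat 4 and seat 5 between them cover only {6, 12} — a naked pair. Remove those values from seat 1, seat 2, seat 8.
seat 2's domain is down to {19}, so seat 2 = 19. So seat 1, seat 7 can't be 19.
seat 8's domain is down to {9}, so seat 8 = 9. Eliminate 9 elsewhere: seat 6.
So 17 goes to seat 6.

seat 6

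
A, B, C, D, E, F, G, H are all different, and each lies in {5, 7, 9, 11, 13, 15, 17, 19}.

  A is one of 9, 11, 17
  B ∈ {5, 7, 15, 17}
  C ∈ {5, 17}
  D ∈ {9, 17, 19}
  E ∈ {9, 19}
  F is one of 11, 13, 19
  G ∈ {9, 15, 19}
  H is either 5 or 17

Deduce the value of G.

The 8 variables draw from only 8 values {5, 7, 9, 11, 13, 15, 17, 19}, so each is used; only B can be 7, hence B = 7.
The 7 still-open variables draw from only 7 values {5, 9, 11, 13, 15, 17, 19}, so each is used; only F can be 13, hence F = 13.
The 6 still-open variables draw from only 6 values {5, 9, 11, 15, 17, 19}, so each is used; only A can be 11, hence A = 11.
The 5 still-open variables together cover exactly {5, 9, 15, 17, 19} — 5 values for 5 variables — and 15 appears only in G's list, so G = 15.

15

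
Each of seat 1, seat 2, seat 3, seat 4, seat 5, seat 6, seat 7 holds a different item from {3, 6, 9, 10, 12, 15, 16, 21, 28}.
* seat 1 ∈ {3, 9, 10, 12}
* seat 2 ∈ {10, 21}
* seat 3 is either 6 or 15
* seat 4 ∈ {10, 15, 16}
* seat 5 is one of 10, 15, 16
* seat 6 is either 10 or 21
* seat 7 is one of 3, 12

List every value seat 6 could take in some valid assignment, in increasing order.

10, 21

The 2 variables seat 2 and seat 6 are confined to {10, 21}, which locks those values in; drop them from seat 1, seat 4, seat 5.
seat 4 and seat 5 between them cover only {15, 16} — a naked pair. Remove those values from seat 3.
That leaves seat 3 = 6.
No further eliminations apply; seat 6 can still be any of 10, 21.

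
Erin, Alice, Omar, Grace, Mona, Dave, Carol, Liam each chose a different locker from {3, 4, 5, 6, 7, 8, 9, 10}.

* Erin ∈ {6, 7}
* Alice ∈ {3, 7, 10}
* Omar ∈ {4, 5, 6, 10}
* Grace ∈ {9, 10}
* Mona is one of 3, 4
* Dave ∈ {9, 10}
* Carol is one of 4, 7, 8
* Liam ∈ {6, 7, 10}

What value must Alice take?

The 8 variables draw from only 8 values {3, 4, 5, 6, 7, 8, 9, 10}, so each is used; only Omar can be 5, hence Omar = 5.
The 7 still-open variables draw from only 7 values {3, 4, 6, 7, 8, 9, 10}, so each is used; only Carol can be 8, hence Carol = 8.
The 6 still-open variables together cover exactly {3, 4, 6, 7, 9, 10} — 6 values for 6 variables — and 4 appears only in Mona's list, so Mona = 4.
The 5 still-open variables together cover exactly {3, 6, 7, 9, 10} — 5 values for 5 variables — and 3 appears only in Alice's list, so Alice = 3.

3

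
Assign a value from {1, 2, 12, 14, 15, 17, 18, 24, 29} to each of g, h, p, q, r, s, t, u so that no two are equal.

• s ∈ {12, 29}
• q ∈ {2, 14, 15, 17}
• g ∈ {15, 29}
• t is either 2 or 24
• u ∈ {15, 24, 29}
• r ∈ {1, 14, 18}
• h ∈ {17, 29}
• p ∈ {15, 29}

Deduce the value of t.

The 2 variables g and p are confined to {15, 29}, which locks those values in; drop them from h, q, s, u.
h's domain is down to {17}, so h = 17. So q can't be 17.
s's domain is down to {12}, so s = 12.
u's domain is down to {24}, so u = 24. Strike 24 from t.
So t = 2.

2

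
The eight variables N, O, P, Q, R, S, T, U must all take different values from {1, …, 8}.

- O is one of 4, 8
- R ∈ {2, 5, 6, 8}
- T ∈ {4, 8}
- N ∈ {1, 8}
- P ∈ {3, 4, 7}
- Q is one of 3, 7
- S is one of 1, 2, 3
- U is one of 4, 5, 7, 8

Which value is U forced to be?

5

Among the 8 variables, 6 fits only R (and all 8 values in {1, 2, 3, 4, 5, 6, 7, 8} must be used), so R = 6.
Among the 7 still-open variables, 2 fits only S (and all 7 values in {1, 2, 3, 4, 5, 7, 8} must be used), so S = 2.
The 6 still-open variables draw from only 6 values {1, 3, 4, 5, 7, 8}, so each is used; only N can be 1, hence N = 1.
Among the 5 still-open variables, 5 fits only U (and all 5 values in {3, 4, 5, 7, 8} must be used), so U = 5.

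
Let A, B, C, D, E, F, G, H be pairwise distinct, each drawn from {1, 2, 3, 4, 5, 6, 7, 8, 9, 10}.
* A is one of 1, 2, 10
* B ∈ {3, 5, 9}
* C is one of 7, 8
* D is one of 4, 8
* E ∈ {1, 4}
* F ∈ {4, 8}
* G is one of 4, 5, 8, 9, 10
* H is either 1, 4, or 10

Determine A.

D and F share exactly the 2 values {4, 8}; by pigeonhole those values go to them, so strike 4, 8 from C, E, G, H.
C has just one choice, so C = 7.
E's domain is down to {1}, so E = 1. Remove 1 from A, H.
H must be 10 (only option left). So A, G can't be 10.
So A = 2.

2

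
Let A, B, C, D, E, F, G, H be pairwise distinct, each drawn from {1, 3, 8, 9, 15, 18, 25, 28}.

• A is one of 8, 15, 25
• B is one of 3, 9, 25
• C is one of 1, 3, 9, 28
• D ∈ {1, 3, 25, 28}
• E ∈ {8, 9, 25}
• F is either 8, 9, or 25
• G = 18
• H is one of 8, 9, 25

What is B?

3

G has just one choice, so G = 18.
The 7 still-open variables draw from only 7 values {1, 3, 8, 9, 15, 25, 28}, so each is used; only A can be 15, hence A = 15.
The 3 variables E, F, H are confined to {8, 9, 25}, which locks those values in; drop them from B, C, D.
So B = 3.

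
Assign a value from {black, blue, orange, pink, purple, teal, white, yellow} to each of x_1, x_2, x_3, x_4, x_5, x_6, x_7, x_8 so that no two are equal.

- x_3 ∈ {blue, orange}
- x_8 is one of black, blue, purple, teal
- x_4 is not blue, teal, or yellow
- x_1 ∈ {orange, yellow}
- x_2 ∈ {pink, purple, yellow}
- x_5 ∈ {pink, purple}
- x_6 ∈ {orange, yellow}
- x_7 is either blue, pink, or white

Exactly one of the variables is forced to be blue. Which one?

x_3

The 8 variables together cover exactly {black, blue, orange, pink, purple, teal, white, yellow} — 8 values for 8 variables — and teal appears only in x_8's list, so x_8 = teal.
Among the 7 still-open variables, black fits only x_4 (and all 7 values in {black, blue, orange, pink, purple, white, yellow} must be used), so x_4 = black.
Among the 6 still-open variables, white fits only x_7 (and all 6 values in {blue, orange, pink, purple, white, yellow} must be used), so x_7 = white.
The 5 still-open variables draw from only 5 values {blue, orange, pink, purple, yellow}, so each is used; only x_3 can be blue, hence x_3 = blue.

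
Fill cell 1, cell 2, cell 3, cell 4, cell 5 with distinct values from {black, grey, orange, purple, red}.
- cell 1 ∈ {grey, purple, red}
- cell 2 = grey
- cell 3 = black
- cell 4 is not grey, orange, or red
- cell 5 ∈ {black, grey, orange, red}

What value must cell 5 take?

orange

cell 2 must be grey (only option left). Strike grey from cell 1, cell 5.
cell 3 must be black (only option left). Remove black from cell 4, cell 5.
cell 4 must be purple (only option left). Remove purple from cell 1.
cell 1's domain is down to {red}, so cell 1 = red. So cell 5 can't be red.
So cell 5 = orange.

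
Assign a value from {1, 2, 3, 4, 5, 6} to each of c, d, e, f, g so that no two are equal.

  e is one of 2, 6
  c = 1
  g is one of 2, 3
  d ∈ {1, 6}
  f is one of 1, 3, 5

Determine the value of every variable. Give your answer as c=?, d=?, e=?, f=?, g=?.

c=1, d=6, e=2, f=5, g=3

c's domain is down to {1}, so c = 1. So d, f can't be 1.
d must be 6 (only option left). So e can't be 6.
e's domain is down to {2}, so e = 2. Eliminate 2 elsewhere: g.
g has just one choice, so g = 3. So f can't be 3.
f's domain is down to {5}, so f = 5.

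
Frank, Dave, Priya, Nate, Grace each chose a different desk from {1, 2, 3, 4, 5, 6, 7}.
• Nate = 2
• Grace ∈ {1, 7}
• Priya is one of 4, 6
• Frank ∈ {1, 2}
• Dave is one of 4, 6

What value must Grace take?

Nate must be 2 (only option left). Strike 2 from Frank.
Frank must be 1 (only option left). Remove 1 from Grace.
So Grace = 7.

7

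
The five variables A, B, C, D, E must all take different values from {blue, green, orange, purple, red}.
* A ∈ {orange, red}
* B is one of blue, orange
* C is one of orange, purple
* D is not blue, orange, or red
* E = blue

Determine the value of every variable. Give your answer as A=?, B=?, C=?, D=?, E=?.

E must be blue (only option left). So B can't be blue.
That leaves B = orange. Remove orange from A, C.
C's domain is down to {purple}, so C = purple. Eliminate purple elsewhere: D.
D has just one choice, so D = green.
That leaves A = red.

A=red, B=orange, C=purple, D=green, E=blue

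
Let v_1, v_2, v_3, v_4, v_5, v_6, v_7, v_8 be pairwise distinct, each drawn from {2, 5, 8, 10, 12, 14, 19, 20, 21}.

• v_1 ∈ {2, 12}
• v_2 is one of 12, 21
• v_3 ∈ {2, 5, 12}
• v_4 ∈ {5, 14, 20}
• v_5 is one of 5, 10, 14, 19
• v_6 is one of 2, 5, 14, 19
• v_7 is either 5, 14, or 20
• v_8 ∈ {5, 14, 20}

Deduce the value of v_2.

21

The 8 variables together cover exactly {2, 5, 10, 12, 14, 19, 20, 21} — 8 values for 8 variables — and 10 appears only in v_5's list, so v_5 = 10.
The 7 still-open variables draw from only 7 values {2, 5, 12, 14, 19, 20, 21}, so each is used; only v_6 can be 19, hence v_6 = 19.
The 6 still-open variables draw from only 6 values {2, 5, 12, 14, 20, 21}, so each is used; only v_2 can be 21, hence v_2 = 21.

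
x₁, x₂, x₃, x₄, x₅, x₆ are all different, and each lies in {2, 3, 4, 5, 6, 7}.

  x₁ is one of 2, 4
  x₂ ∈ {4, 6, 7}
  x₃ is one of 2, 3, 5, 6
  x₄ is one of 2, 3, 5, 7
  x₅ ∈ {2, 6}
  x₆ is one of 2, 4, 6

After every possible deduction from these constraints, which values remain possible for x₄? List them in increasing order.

x₁, x₅, x₆ share exactly the 3 values {2, 4, 6}; by pigeonhole those values go to them, so strike 2, 4, 6 from x₂, x₃, x₄.
That leaves x₂ = 7. Eliminate 7 elsewhere: x₄.
No further eliminations apply; x₄ can still be any of 3, 5.

3, 5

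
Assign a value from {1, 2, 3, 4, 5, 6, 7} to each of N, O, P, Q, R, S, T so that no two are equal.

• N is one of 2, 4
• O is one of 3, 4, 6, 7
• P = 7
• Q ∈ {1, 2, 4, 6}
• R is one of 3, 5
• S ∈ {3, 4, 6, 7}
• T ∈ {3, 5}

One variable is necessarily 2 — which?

P must be 7 (only option left). So O, S can't be 7.
The 6 still-open variables together cover exactly {1, 2, 3, 4, 5, 6} — 6 values for 6 variables — and 1 appears only in Q's list, so Q = 1.
The 5 still-open variables draw from only 5 values {2, 3, 4, 5, 6}, so each is used; only N can be 2, hence N = 2.

N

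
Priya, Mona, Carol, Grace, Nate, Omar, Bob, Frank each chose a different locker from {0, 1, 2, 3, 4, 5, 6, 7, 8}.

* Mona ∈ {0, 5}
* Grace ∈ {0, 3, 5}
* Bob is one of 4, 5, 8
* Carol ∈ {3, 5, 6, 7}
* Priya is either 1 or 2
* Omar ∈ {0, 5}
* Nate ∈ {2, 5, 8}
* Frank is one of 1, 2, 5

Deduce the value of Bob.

4

The 2 variables Mona and Omar are confined to {0, 5}, which locks those values in; drop them from Carol, Grace, Nate, Bob, Frank.
That leaves Grace = 3. Strike 3 from Carol.
The 2 variables Priya and Frank are confined to {1, 2}, which locks those values in; drop them from Nate.
Nate must be 8 (only option left). Strike 8 from Bob.
So Bob = 4.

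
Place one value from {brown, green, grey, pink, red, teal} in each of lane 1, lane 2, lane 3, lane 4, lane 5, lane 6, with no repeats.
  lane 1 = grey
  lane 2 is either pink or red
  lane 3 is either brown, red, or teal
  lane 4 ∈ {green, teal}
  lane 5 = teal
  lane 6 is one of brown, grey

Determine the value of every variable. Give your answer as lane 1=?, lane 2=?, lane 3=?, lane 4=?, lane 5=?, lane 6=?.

lane 1=grey, lane 2=pink, lane 3=red, lane 4=green, lane 5=teal, lane 6=brown

lane 1 has just one choice, so lane 1 = grey. Strike grey from lane 6.
lane 5 has just one choice, so lane 5 = teal. So lane 3, lane 4 can't be teal.
That leaves lane 6 = brown. Eliminate brown elsewhere: lane 3.
That leaves lane 3 = red. Strike red from lane 2.
lane 4's domain is down to {green}, so lane 4 = green.
That leaves lane 2 = pink.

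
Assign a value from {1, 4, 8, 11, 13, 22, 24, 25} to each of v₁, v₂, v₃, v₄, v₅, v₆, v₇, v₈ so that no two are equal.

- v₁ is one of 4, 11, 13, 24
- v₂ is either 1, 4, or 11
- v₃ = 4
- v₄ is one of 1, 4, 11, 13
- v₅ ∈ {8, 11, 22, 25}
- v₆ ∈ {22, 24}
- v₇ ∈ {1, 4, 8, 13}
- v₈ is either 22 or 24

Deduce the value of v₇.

v₃ has just one choice, so v₃ = 4. Remove 4 from v₁, v₂, v₄, v₇.
The 7 still-open variables draw from only 7 values {1, 8, 11, 13, 22, 24, 25}, so each is used; only v₅ can be 25, hence v₅ = 25.
The 6 still-open variables draw from only 6 values {1, 8, 11, 13, 22, 24}, so each is used; only v₇ can be 8, hence v₇ = 8.

8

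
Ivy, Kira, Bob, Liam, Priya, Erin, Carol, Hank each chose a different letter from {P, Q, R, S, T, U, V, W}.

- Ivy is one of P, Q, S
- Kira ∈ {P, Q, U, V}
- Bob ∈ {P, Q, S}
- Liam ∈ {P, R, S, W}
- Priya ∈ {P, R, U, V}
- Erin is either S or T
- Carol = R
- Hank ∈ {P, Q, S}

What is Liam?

W

Carol has just one choice, so Carol = R. Remove R from Liam, Priya.
Among the 7 still-open variables, T fits only Erin (and all 7 values in {P, Q, S, T, U, V, W} must be used), so Erin = T.
Among the 6 still-open variables, W fits only Liam (and all 6 values in {P, Q, S, U, V, W} must be used), so Liam = W.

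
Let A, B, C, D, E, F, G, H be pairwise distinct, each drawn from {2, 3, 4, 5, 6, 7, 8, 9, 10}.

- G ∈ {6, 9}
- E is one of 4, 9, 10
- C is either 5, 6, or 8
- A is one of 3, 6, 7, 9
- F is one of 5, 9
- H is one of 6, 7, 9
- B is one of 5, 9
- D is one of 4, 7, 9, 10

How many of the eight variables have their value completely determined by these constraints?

4

The 8 variables draw from only 8 values {3, 4, 5, 6, 7, 8, 9, 10}, so each is used; only A can be 3, hence A = 3.
The 7 still-open variables together cover exactly {4, 5, 6, 7, 8, 9, 10} — 7 values for 7 variables — and 8 appears only in C's list, so C = 8.
The 2 variables B and F are confined to {5, 9}, which locks those values in; drop them from D, E, G, H.
G's domain is down to {6}, so G = 6. Remove 6 from H.
H must be 7 (only option left). Remove 7 from D.
Determined: A=3, C=8, G=6, H=7. The other variables each still have more than one consistent value. That makes 4.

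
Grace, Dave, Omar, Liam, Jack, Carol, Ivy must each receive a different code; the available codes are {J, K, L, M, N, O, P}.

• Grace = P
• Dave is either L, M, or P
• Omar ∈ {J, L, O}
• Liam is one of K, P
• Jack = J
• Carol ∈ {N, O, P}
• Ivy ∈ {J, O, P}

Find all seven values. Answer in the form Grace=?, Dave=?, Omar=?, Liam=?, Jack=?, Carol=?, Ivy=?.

Grace must be P (only option left). Eliminate P elsewhere: Dave, Liam, Carol, Ivy.
That leaves Liam = K.
That leaves Jack = J. Strike J from Omar, Ivy.
Ivy has just one choice, so Ivy = O. So Omar, Carol can't be O.
Omar's domain is down to {L}, so Omar = L. Eliminate L elsewhere: Dave.
Carol has just one choice, so Carol = N.
That leaves Dave = M.

Grace=P, Dave=M, Omar=L, Liam=K, Jack=J, Carol=N, Ivy=O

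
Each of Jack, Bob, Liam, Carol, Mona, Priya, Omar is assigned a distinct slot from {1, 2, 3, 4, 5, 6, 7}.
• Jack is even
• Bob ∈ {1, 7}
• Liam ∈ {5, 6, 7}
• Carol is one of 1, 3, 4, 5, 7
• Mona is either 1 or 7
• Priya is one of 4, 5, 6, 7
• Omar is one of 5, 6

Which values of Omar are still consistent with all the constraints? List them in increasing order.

The 7 variables together cover exactly {1, 2, 3, 4, 5, 6, 7} — 7 values for 7 variables — and 2 appears only in Jack's list, so Jack = 2.
Among the 6 still-open variables, 3 fits only Carol (and all 6 values in {1, 3, 4, 5, 6, 7} must be used), so Carol = 3.
The 5 still-open variables together cover exactly {1, 4, 5, 6, 7} — 5 values for 5 variables — and 4 appears only in Priya's list, so Priya = 4.
The 2 variables Bob and Mona are confined to {1, 7}, which locks those values in; drop them from Liam.
No further eliminations apply; Omar can still be any of 5, 6.

5, 6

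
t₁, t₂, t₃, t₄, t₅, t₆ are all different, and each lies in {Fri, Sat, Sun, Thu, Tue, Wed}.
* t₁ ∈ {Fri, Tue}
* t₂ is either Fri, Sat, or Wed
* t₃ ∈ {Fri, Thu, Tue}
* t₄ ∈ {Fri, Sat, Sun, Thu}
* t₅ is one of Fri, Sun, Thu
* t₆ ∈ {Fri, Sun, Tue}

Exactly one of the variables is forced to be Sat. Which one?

t₄

The 6 variables draw from only 6 values {Fri, Sat, Sun, Thu, Tue, Wed}, so each is used; only t₂ can be Wed, hence t₂ = Wed.
The 5 still-open variables together cover exactly {Fri, Sat, Sun, Thu, Tue} — 5 values for 5 variables — and Sat appears only in t₄'s list, so t₄ = Sat.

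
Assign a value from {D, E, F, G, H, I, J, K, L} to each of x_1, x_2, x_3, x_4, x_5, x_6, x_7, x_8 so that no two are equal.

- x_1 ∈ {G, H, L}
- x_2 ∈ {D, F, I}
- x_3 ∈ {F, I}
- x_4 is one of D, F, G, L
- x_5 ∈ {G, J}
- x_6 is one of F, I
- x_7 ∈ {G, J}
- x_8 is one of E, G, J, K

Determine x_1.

H

x_3 and x_6 between them cover only {F, I} — a naked pair. Remove those values from x_2, x_4.
x_2's domain is down to {D}, so x_2 = D. Eliminate D elsewhere: x_4.
x_5 and x_7 between them cover only {G, J} — a naked pair. Remove those values from x_1, x_4, x_8.
x_4 must be L (only option left). Remove L from x_1.
So x_1 = H.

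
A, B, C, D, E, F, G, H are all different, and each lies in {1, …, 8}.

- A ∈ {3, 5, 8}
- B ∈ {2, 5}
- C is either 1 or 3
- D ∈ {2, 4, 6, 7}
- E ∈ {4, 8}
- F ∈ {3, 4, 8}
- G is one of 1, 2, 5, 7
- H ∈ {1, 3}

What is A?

The 8 variables together cover exactly {1, 2, 3, 4, 5, 6, 7, 8} — 8 values for 8 variables — and 6 appears only in D's list, so D = 6.
Among the 7 still-open variables, 7 fits only G (and all 7 values in {1, 2, 3, 4, 5, 7, 8} must be used), so G = 7.
The 6 still-open variables together cover exactly {1, 2, 3, 4, 5, 8} — 6 values for 6 variables — and 2 appears only in B's list, so B = 2.
The 5 still-open variables draw from only 5 values {1, 3, 4, 5, 8}, so each is used; only A can be 5, hence A = 5.

5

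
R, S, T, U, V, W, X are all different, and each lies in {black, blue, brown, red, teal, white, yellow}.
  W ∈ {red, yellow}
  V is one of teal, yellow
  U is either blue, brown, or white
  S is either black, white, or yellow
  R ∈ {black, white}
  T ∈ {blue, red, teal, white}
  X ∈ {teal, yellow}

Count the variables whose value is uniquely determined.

Among the 7 variables, brown fits only U (and all 7 values in {black, blue, brown, red, teal, white, yellow} must be used), so U = brown.
Among the 6 still-open variables, blue fits only T (and all 6 values in {black, blue, red, teal, white, yellow} must be used), so T = blue.
Among the 5 still-open variables, red fits only W (and all 5 values in {black, red, teal, white, yellow} must be used), so W = red.
V and X between them cover only {teal, yellow} — a naked pair. Remove those values from S.
Determined: T=blue, U=brown, W=red. The other variables each still have more than one consistent value. That makes 3.

3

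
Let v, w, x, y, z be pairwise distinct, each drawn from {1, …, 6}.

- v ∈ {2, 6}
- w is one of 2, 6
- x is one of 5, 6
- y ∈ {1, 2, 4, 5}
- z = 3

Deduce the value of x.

5

z's domain is down to {3}, so z = 3.
v and w share exactly the 2 values {2, 6}; by pigeonhole those values go to them, so strike 2, 6 from x, y.
So x = 5.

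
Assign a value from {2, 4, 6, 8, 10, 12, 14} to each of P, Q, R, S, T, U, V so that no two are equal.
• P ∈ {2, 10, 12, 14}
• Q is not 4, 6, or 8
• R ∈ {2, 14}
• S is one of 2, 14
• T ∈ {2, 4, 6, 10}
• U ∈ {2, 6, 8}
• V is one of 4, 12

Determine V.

4

The 7 variables together cover exactly {2, 4, 6, 8, 10, 12, 14} — 7 values for 7 variables — and 8 appears only in U's list, so U = 8.
Among the 6 still-open variables, 6 fits only T (and all 6 values in {2, 4, 6, 10, 12, 14} must be used), so T = 6.
Among the 5 still-open variables, 4 fits only V (and all 5 values in {2, 4, 10, 12, 14} must be used), so V = 4.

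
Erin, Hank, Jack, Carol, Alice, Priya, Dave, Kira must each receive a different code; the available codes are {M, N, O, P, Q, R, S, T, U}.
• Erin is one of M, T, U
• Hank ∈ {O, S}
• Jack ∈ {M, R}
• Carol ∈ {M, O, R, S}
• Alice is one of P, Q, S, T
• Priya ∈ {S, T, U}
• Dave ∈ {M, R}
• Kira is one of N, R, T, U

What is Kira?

N

The 2 variables Jack and Dave are confined to {M, R}, which locks those values in; drop them from Erin, Carol, Kira.
The 2 variables Hank and Carol are confined to {O, S}, which locks those values in; drop them from Alice, Priya.
Erin and Priya share exactly the 2 values {T, U}; by pigeonhole those values go to them, so strike T, U from Alice, Kira.
So Kira = N.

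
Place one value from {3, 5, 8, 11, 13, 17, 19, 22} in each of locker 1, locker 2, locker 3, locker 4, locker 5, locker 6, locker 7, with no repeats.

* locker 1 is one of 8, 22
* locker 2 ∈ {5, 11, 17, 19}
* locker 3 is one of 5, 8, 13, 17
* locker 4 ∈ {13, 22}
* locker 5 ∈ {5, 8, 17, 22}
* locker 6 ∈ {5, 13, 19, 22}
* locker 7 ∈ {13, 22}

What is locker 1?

8

The 7 variables draw from only 7 values {5, 8, 11, 13, 17, 19, 22}, so each is used; only locker 2 can be 11, hence locker 2 = 11.
Among the 6 still-open variables, 19 fits only locker 6 (and all 6 values in {5, 8, 13, 17, 19, 22} must be used), so locker 6 = 19.
locker 4 and locker 7 share exactly the 2 values {13, 22}; by pigeonhole those values go to them, so strike 13, 22 from locker 1, locker 3, locker 5.
So locker 1 = 8.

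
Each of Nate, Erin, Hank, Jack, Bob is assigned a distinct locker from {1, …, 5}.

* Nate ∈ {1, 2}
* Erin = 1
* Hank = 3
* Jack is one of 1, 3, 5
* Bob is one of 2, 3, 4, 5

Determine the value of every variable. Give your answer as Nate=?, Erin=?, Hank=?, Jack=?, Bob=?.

Nate=2, Erin=1, Hank=3, Jack=5, Bob=4

Erin must be 1 (only option left). Strike 1 from Nate, Jack.
Hank's domain is down to {3}, so Hank = 3. Remove 3 from Jack, Bob.
Jack must be 5 (only option left). Remove 5 from Bob.
Nate has just one choice, so Nate = 2. Eliminate 2 elsewhere: Bob.
That leaves Bob = 4.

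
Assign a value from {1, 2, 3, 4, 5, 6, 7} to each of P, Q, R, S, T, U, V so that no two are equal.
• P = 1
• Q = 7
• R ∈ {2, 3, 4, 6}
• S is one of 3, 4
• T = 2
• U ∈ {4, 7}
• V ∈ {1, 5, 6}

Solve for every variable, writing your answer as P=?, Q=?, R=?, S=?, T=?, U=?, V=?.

P has just one choice, so P = 1. Eliminate 1 elsewhere: V.
Q's domain is down to {7}, so Q = 7. Strike 7 from U.
That leaves T = 2. Eliminate 2 elsewhere: R.
U must be 4 (only option left). So R, S can't be 4.
S must be 3 (only option left). Remove 3 from R.
That leaves R = 6. Eliminate 6 elsewhere: V.
V must be 5 (only option left).

P=1, Q=7, R=6, S=3, T=2, U=4, V=5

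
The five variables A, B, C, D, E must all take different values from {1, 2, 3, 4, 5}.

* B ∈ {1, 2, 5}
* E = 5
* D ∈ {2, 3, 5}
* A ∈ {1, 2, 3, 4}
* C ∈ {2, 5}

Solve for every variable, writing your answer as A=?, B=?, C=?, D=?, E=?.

A=4, B=1, C=2, D=3, E=5

E has just one choice, so E = 5. So B, C, D can't be 5.
C must be 2 (only option left). Remove 2 from A, B, D.
That leaves D = 3. Remove 3 from A.
B's domain is down to {1}, so B = 1. Remove 1 from A.
A's domain is down to {4}, so A = 4.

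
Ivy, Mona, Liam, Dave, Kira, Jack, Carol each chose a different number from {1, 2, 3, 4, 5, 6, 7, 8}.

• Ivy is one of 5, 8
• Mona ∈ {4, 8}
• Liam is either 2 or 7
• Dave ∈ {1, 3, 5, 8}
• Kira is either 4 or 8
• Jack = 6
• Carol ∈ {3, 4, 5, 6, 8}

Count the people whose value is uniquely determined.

4

Jack has just one choice, so Jack = 6. So Carol can't be 6.
Mona and Kira between them cover only {4, 8} — a naked pair. Remove those values from Ivy, Dave, Carol.
That leaves Ivy = 5. So Dave, Carol can't be 5.
That leaves Carol = 3. Remove 3 from Dave.
Dave's domain is down to {1}, so Dave = 1.
Determined: Ivy=5, Dave=1, Jack=6, Carol=3. The other people each still have more than one consistent value. That makes 4.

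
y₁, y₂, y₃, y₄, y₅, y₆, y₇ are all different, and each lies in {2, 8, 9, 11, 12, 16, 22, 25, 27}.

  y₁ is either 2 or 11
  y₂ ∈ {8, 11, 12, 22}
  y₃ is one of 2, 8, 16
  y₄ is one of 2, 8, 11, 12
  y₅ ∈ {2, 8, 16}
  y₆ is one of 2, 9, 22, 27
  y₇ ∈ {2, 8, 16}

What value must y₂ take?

y₃, y₅, y₇ share exactly the 3 values {2, 8, 16}; by pigeonhole those values go to them, so strike 2, 8, 16 from y₁, y₂, y₄, y₆.
That leaves y₁ = 11. Eliminate 11 elsewhere: y₂, y₄.
y₄ must be 12 (only option left). Strike 12 from y₂.
So y₂ = 22.

22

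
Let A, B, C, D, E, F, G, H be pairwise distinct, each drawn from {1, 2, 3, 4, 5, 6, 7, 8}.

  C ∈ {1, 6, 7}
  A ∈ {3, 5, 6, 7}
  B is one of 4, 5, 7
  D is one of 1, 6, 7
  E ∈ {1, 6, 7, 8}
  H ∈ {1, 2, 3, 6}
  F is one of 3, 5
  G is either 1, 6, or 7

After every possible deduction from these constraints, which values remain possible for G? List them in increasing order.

The 8 variables draw from only 8 values {1, 2, 3, 4, 5, 6, 7, 8}, so each is used; only H can be 2, hence H = 2.
The 7 still-open variables together cover exactly {1, 3, 4, 5, 6, 7, 8} — 7 values for 7 variables — and 4 appears only in B's list, so B = 4.
The 6 still-open variables together cover exactly {1, 3, 5, 6, 7, 8} — 6 values for 6 variables — and 8 appears only in E's list, so E = 8.
C, D, G share exactly the 3 values {1, 6, 7}; by pigeonhole those values go to them, so strike 1, 6, 7 from A.
No further eliminations apply; G can still be any of 1, 6, 7.

1, 6, 7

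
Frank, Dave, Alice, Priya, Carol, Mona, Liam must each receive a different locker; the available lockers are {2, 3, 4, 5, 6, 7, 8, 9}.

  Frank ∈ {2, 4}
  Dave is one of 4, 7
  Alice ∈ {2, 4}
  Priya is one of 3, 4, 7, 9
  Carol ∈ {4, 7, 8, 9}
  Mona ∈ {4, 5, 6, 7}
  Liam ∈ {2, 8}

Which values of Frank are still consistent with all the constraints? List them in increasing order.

Frank and Alice between them cover only {2, 4} — a naked pair. Remove those values from Dave, Priya, Carol, Mona, Liam.
Dave's domain is down to {7}, so Dave = 7. So Priya, Carol, Mona can't be 7.
Liam must be 8 (only option left). Eliminate 8 elsewhere: Carol.
Carol has just one choice, so Carol = 9. Eliminate 9 elsewhere: Priya.
That leaves Priya = 3.
No further eliminations apply; Frank can still be any of 2, 4.

2, 4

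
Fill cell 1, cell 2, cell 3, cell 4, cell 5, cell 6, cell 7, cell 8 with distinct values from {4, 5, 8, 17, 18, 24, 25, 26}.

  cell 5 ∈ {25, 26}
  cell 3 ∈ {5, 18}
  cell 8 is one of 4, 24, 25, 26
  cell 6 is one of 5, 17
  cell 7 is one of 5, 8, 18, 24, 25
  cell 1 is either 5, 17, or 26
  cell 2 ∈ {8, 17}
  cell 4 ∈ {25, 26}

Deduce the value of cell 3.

Among the 8 variables, 4 fits only cell 8 (and all 8 values in {4, 5, 8, 17, 18, 24, 25, 26} must be used), so cell 8 = 4.
Among the 7 still-open variables, 24 fits only cell 7 (and all 7 values in {5, 8, 17, 18, 24, 25, 26} must be used), so cell 7 = 24.
Among the 6 still-open variables, 8 fits only cell 2 (and all 6 values in {5, 8, 17, 18, 25, 26} must be used), so cell 2 = 8.
The 5 still-open variables together cover exactly {5, 17, 18, 25, 26} — 5 values for 5 variables — and 18 appears only in cell 3's list, so cell 3 = 18.

18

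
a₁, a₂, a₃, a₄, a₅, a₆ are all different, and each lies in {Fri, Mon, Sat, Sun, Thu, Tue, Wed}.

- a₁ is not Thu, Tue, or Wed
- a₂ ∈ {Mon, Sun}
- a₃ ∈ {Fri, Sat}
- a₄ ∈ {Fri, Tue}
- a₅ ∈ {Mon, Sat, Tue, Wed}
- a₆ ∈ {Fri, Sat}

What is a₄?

Tue

Among the 6 variables, Wed fits only a₅ (and all 6 values in {Fri, Mon, Sat, Sun, Tue, Wed} must be used), so a₅ = Wed.
The 5 still-open variables together cover exactly {Fri, Mon, Sat, Sun, Tue} — 5 values for 5 variables — and Tue appears only in a₄'s list, so a₄ = Tue.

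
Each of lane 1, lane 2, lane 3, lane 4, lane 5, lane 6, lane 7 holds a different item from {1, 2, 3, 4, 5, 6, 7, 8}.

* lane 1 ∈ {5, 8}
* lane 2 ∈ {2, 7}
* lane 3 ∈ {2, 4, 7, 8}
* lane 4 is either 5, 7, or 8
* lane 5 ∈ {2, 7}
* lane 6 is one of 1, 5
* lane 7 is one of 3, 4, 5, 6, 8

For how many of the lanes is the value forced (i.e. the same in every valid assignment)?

lane 2 and lane 5 between them cover only {2, 7} — a naked pair. Remove those values from lane 3, lane 4.
The 2 variables lane 1 and lane 4 are confined to {5, 8}, which locks those values in; drop them from lane 3, lane 6, lane 7.
lane 3's domain is down to {4}, so lane 3 = 4. Eliminate 4 elsewhere: lane 7.
That leaves lane 6 = 1.
Determined: lane 3=4, lane 6=1. The other lanes each still have more than one consistent value. That makes 2.

2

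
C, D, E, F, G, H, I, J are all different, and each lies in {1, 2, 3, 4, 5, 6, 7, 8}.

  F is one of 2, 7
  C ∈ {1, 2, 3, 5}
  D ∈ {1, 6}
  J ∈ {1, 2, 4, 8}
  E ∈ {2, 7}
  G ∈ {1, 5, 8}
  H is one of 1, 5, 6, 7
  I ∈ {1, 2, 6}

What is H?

The 8 variables together cover exactly {1, 2, 3, 4, 5, 6, 7, 8} — 8 values for 8 variables — and 3 appears only in C's list, so C = 3.
The 7 still-open variables together cover exactly {1, 2, 4, 5, 6, 7, 8} — 7 values for 7 variables — and 4 appears only in J's list, so J = 4.
The 6 still-open variables together cover exactly {1, 2, 5, 6, 7, 8} — 6 values for 6 variables — and 8 appears only in G's list, so G = 8.
The 5 still-open variables together cover exactly {1, 2, 5, 6, 7} — 5 values for 5 variables — and 5 appears only in H's list, so H = 5.

5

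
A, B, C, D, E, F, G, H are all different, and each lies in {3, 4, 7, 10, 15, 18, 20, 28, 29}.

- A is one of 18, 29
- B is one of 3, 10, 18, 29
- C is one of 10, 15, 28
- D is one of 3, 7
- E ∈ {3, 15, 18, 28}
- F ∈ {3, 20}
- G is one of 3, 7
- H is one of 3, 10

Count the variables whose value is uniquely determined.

2

The 8 variables draw from only 8 values {3, 7, 10, 15, 18, 20, 28, 29}, so each is used; only F can be 20, hence F = 20.
The 2 variables D and G are confined to {3, 7}, which locks those values in; drop them from B, E, H.
H has just one choice, so H = 10. Remove 10 from B, C.
The 2 variables A and B are confined to {18, 29}, which locks those values in; drop them from E.
Determined: F=20, H=10. The other variables each still have more than one consistent value. That makes 2.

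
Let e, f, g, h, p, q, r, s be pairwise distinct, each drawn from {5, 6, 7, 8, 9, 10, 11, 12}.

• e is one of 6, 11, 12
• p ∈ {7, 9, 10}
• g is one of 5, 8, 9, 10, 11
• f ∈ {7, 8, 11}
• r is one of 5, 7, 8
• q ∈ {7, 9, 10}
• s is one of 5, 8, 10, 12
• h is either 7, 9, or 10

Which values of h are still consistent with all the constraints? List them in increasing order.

7, 9, 10

The 8 variables draw from only 8 values {5, 6, 7, 8, 9, 10, 11, 12}, so each is used; only e can be 6, hence e = 6.
The 7 still-open variables together cover exactly {5, 7, 8, 9, 10, 11, 12} — 7 values for 7 variables — and 12 appears only in s's list, so s = 12.
The 3 variables h, p, q are confined to {7, 9, 10}, which locks those values in; drop them from f, g, r.
No further eliminations apply; h can still be any of 7, 9, 10.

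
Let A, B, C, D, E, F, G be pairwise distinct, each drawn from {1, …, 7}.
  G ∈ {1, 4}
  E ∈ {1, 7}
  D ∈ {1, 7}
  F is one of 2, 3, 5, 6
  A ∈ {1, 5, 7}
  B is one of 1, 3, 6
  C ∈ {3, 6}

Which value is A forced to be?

5

The 7 variables draw from only 7 values {1, 2, 3, 4, 5, 6, 7}, so each is used; only F can be 2, hence F = 2.
The 6 still-open variables draw from only 6 values {1, 3, 4, 5, 6, 7}, so each is used; only G can be 4, hence G = 4.
Among the 5 still-open variables, 5 fits only A (and all 5 values in {1, 3, 5, 6, 7} must be used), so A = 5.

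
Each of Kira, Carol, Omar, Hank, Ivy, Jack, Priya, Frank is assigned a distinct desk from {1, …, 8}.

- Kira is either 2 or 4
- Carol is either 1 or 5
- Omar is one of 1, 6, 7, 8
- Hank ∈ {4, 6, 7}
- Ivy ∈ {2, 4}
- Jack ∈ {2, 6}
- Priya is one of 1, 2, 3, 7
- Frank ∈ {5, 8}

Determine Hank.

Among the 8 variables, 3 fits only Priya (and all 8 values in {1, 2, 3, 4, 5, 6, 7, 8} must be used), so Priya = 3.
Kira and Ivy share exactly the 2 values {2, 4}; by pigeonhole those values go to them, so strike 2, 4 from Hank, Jack.
Jack's domain is down to {6}, so Jack = 6. Remove 6 from Omar, Hank.
So Hank = 7.

7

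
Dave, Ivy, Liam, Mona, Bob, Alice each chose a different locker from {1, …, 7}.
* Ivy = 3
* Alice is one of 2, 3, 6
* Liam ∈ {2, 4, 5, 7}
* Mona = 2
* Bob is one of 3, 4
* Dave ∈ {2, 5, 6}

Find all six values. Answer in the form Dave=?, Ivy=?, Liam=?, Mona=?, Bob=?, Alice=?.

Dave=5, Ivy=3, Liam=7, Mona=2, Bob=4, Alice=6

Ivy has just one choice, so Ivy = 3. Strike 3 from Bob, Alice.
Mona's domain is down to {2}, so Mona = 2. Strike 2 from Dave, Liam, Alice.
Bob must be 4 (only option left). So Liam can't be 4.
Alice's domain is down to {6}, so Alice = 6. Strike 6 from Dave.
Dave's domain is down to {5}, so Dave = 5. Remove 5 from Liam.
Liam's domain is down to {7}, so Liam = 7.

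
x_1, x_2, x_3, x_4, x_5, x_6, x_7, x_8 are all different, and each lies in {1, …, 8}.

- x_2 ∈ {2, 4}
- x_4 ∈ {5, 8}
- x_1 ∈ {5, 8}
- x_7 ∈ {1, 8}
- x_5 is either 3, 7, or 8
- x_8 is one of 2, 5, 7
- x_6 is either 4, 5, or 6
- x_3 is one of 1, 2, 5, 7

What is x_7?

1

Among the 8 variables, 3 fits only x_5 (and all 8 values in {1, 2, 3, 4, 5, 6, 7, 8} must be used), so x_5 = 3.
The 7 still-open variables together cover exactly {1, 2, 4, 5, 6, 7, 8} — 7 values for 7 variables — and 6 appears only in x_6's list, so x_6 = 6.
The 6 still-open variables together cover exactly {1, 2, 4, 5, 7, 8} — 6 values for 6 variables — and 4 appears only in x_2's list, so x_2 = 4.
x_1 and x_4 share exactly the 2 values {5, 8}; by pigeonhole those values go to them, so strike 5, 8 from x_3, x_7, x_8.
So x_7 = 1.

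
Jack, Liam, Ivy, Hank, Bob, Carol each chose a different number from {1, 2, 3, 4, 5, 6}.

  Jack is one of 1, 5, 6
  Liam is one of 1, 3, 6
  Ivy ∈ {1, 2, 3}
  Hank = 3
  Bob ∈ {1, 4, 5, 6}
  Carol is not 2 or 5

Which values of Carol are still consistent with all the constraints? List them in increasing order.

Hank has just one choice, so Hank = 3. Eliminate 3 elsewhere: Liam, Ivy, Carol.
Among the 5 still-open variables, 2 fits only Ivy (and all 5 values in {1, 2, 4, 5, 6} must be used), so Ivy = 2.
No further eliminations apply; Carol can still be any of 1, 4, 6.

1, 4, 6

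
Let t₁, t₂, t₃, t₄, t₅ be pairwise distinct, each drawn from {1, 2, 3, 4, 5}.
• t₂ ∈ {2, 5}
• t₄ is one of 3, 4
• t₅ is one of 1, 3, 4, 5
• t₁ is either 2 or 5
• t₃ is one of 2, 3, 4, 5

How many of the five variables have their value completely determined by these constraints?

1

Among the 5 variables, 1 fits only t₅ (and all 5 values in {1, 2, 3, 4, 5} must be used), so t₅ = 1.
t₁ and t₂ between them cover only {2, 5} — a naked pair. Remove those values from t₃.
Determined: t₅=1. The other variables each still have more than one consistent value. That makes 1.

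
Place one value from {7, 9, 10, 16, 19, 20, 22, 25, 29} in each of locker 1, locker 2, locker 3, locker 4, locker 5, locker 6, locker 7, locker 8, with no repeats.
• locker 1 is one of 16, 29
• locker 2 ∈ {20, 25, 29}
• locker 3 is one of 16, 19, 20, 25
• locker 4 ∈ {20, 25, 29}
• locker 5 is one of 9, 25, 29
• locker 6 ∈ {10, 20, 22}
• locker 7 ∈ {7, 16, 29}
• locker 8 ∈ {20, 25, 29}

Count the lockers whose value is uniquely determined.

locker 2, locker 4, locker 8 between them cover only {20, 25, 29} — a naked triple. Remove those values from locker 1, locker 3, locker 5, locker 6, locker 7.
locker 1's domain is down to {16}, so locker 1 = 16. Remove 16 from locker 3, locker 7.
locker 3 has just one choice, so locker 3 = 19.
locker 5 has just one choice, so locker 5 = 9.
locker 7 has just one choice, so locker 7 = 7.
Determined: locker 1=16, locker 3=19, locker 5=9, locker 7=7. The other lockers each still have more than one consistent value. That makes 4.

4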